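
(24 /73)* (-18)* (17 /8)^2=-7803 /292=-26.72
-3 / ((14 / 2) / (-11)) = 33 / 7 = 4.71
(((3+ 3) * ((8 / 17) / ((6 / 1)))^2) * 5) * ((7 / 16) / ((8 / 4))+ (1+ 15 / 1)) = 865 / 289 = 2.99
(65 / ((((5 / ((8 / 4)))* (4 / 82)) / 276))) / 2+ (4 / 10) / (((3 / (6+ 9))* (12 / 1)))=441325 / 6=73554.17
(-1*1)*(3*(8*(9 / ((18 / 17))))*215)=-43860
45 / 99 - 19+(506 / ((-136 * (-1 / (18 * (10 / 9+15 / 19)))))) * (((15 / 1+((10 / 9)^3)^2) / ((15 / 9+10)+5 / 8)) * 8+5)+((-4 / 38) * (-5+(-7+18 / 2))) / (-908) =16997294024165254 / 8429598276363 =2016.38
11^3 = 1331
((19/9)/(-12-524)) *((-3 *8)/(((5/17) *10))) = 323/10050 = 0.03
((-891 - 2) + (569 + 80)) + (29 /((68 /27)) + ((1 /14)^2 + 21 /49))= -193299 /833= -232.05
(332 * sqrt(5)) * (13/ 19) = 507.94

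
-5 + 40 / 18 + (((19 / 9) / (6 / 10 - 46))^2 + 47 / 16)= 10810903 / 66781584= 0.16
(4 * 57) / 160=57 / 40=1.42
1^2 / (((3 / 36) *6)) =2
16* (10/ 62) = 80/ 31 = 2.58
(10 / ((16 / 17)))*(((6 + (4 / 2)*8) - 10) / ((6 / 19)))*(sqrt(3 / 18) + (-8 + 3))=-8075 / 4 + 1615*sqrt(6) / 24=-1853.92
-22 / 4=-11 / 2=-5.50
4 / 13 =0.31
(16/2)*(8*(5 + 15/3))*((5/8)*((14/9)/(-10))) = -560/9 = -62.22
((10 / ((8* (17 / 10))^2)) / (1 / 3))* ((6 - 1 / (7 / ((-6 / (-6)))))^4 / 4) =1059660375 / 22204448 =47.72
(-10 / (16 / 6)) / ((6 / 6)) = -3.75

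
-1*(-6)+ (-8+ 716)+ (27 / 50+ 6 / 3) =35827 / 50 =716.54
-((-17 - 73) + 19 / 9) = 791 / 9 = 87.89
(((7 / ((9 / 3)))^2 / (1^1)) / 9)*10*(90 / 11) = 4900 / 99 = 49.49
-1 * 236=-236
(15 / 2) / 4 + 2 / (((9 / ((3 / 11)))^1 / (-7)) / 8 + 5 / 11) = -8611 / 664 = -12.97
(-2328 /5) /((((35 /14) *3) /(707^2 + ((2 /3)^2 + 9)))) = -6982022752 /225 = -31031212.23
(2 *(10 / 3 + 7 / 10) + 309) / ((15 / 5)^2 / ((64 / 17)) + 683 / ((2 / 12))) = 304384 / 3936375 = 0.08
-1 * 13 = -13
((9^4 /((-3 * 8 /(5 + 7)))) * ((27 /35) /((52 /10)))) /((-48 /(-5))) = -295245 /5824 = -50.69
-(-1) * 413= 413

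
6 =6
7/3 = 2.33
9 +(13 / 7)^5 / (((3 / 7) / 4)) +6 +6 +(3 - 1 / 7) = 1657015 / 7203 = 230.05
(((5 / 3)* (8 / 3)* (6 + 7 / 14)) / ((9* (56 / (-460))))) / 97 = -14950 / 54999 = -0.27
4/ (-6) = -2/ 3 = -0.67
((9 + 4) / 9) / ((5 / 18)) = 26 / 5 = 5.20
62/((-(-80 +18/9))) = 31/39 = 0.79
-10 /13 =-0.77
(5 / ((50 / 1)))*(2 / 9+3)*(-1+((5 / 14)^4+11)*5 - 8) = 17112523 / 1152480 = 14.85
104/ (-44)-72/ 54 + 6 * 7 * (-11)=-15368/ 33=-465.70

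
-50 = -50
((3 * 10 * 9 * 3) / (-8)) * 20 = -2025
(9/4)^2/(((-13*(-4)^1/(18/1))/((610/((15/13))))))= 14823/16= 926.44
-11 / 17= -0.65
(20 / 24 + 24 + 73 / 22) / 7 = 929 / 231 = 4.02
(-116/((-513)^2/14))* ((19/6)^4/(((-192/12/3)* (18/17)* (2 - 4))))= -1245811/22674816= -0.05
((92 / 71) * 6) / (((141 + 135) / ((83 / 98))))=83 / 3479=0.02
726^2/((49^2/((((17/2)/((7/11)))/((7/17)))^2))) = 1331662916529/5764801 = 230998.94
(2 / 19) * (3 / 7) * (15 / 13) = 90 / 1729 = 0.05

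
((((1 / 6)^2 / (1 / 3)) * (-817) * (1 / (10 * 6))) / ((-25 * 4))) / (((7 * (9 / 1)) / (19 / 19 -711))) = -58007 / 453600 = -0.13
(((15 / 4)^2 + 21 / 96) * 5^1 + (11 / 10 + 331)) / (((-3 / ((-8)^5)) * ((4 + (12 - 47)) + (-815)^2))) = 1437184 / 216585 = 6.64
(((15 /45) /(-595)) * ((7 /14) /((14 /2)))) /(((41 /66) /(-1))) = 11 /170765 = 0.00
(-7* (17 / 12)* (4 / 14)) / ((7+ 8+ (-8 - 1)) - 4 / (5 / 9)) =85 / 36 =2.36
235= 235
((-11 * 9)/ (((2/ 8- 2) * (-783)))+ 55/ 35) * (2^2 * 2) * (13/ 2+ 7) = 32868/ 203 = 161.91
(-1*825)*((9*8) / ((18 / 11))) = -36300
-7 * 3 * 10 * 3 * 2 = -1260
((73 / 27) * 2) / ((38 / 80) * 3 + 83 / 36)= 5840 / 4029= 1.45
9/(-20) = -0.45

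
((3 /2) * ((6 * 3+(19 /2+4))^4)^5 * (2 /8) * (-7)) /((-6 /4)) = 6790613759064448017536784535660985607 /4194304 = 1619008483663665775665470000000.00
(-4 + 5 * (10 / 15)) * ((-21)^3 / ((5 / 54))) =333396 / 5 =66679.20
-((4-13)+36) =-27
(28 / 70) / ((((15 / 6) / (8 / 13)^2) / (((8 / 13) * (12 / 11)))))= 24576 / 604175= 0.04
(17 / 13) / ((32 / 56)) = 119 / 52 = 2.29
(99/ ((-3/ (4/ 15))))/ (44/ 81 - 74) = 1782/ 14875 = 0.12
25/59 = 0.42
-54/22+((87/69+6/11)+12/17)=248/4301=0.06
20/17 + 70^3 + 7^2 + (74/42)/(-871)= 106670422594/310947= 343050.17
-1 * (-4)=4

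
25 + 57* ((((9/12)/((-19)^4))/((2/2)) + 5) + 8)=21015985/27436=766.00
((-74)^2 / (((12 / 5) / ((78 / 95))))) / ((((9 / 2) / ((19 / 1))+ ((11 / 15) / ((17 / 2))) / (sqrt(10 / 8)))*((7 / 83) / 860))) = 14868809936370000 / 164776787-2166505465238400*sqrt(5) / 164776787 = 60835974.68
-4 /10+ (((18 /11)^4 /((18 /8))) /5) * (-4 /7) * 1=-391598 /512435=-0.76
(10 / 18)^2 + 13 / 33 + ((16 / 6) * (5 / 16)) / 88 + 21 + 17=551879 / 14256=38.71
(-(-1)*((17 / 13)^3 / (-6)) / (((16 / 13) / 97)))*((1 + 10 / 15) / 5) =-476561 / 48672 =-9.79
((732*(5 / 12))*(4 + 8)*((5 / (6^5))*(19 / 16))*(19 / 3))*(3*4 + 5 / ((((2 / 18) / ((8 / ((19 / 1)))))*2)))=492575 / 1296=380.07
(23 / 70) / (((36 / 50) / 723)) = 329.94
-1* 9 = -9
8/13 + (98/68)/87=24301/38454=0.63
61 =61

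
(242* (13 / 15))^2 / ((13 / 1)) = 761332 / 225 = 3383.70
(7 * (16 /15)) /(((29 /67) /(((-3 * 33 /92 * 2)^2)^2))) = 15017317623 /40576945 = 370.09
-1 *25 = -25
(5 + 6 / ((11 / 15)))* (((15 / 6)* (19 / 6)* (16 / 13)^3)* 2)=28211200 / 72501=389.11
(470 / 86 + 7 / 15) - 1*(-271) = 178621 / 645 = 276.93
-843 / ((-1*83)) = 843 / 83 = 10.16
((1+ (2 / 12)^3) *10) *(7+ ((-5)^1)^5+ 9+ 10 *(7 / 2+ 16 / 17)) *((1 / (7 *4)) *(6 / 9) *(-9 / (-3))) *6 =-1345865 / 102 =-13194.75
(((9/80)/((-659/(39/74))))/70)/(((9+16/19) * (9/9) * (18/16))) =-741/6383469400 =-0.00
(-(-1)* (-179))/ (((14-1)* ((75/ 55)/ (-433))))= 852577/ 195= 4372.19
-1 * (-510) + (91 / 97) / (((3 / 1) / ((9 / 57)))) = 940021 / 1843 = 510.05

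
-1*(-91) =91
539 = 539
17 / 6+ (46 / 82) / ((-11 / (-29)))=11669 / 2706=4.31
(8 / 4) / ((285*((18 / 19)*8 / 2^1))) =0.00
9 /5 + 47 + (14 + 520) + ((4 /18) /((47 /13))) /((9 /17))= 11095808 /19035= 582.92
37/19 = 1.95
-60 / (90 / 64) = -128 / 3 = -42.67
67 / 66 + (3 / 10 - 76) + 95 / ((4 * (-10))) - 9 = -113599 / 1320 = -86.06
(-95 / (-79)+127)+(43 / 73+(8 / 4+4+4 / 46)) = 17890423 / 132641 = 134.88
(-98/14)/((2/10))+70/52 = -33.65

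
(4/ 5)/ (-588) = -1/ 735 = -0.00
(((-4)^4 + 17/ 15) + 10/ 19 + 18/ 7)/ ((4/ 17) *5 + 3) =8825737/ 141645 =62.31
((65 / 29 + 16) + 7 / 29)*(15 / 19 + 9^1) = 99696 / 551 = 180.94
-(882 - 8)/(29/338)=-295412/29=-10186.62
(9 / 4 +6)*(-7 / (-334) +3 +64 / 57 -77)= -15257407 / 25384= -601.06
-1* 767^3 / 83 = -451217663 / 83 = -5436357.39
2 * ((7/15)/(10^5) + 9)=13500007/750000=18.00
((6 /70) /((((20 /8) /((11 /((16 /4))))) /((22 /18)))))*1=0.12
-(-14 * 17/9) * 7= 1666/9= 185.11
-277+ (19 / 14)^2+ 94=-35507 / 196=-181.16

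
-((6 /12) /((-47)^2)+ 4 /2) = -8837 /4418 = -2.00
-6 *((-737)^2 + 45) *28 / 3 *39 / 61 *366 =-7118276256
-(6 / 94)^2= -9 / 2209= -0.00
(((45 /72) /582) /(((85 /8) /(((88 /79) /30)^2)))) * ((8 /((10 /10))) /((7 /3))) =7744 /16208969175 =0.00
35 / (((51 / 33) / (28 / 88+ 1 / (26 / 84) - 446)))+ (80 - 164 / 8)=-2201318 / 221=-9960.71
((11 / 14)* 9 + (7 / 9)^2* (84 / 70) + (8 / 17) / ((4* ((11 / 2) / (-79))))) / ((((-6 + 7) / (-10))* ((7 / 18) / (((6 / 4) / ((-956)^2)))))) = -2158579 / 8374395568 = -0.00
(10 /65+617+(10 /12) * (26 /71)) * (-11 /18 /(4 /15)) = -11754490 /8307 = -1415.01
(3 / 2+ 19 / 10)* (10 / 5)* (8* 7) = 1904 / 5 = 380.80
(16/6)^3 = 512/27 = 18.96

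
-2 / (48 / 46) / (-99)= 23 / 1188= 0.02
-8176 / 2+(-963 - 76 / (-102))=-257563 / 51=-5050.25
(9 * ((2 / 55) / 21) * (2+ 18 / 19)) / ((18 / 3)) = 8 / 1045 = 0.01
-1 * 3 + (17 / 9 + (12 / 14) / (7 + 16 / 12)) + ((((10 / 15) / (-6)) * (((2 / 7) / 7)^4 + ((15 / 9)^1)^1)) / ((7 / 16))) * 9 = -43743367588 / 9079561575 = -4.82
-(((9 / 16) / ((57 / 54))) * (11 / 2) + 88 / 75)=-93577 / 22800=-4.10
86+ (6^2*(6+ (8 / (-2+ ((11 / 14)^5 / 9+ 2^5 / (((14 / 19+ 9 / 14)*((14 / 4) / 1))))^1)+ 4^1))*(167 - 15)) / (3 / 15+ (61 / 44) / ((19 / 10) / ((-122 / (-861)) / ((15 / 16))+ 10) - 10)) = 834590490974144299014 / 764305034770297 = 1091959.95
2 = 2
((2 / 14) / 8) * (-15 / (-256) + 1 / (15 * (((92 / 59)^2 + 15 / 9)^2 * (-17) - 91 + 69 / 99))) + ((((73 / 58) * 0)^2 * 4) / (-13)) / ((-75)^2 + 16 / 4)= 4815753941571 / 4616553138411520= 0.00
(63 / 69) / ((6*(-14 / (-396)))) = 4.30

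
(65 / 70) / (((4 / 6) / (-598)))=-11661 / 14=-832.93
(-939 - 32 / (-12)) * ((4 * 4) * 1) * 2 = -89888 / 3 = -29962.67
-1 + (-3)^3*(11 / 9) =-34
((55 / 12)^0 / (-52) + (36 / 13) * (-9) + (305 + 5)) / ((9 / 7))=11529 / 52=221.71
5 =5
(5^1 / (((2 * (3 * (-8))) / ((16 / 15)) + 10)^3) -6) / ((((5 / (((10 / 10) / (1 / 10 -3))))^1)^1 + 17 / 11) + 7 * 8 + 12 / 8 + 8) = -565961 / 4956350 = -0.11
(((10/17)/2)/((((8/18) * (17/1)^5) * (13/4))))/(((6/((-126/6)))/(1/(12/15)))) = -1575/2510307176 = -0.00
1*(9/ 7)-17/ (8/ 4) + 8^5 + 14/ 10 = 2293353/ 70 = 32762.19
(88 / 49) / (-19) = -88 / 931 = -0.09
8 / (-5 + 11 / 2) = 16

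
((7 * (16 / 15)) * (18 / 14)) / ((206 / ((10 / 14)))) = 24 / 721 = 0.03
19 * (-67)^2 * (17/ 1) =1449947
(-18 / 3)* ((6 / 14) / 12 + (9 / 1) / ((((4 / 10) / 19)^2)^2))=-15394168137 / 56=-274895859.59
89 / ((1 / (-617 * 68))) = -3734084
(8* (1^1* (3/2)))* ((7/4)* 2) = 42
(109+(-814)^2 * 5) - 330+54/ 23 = 76193511/ 23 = 3312761.35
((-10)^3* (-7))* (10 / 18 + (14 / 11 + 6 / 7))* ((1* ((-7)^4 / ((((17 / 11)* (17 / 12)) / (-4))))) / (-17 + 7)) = 7149217600 / 867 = 8245925.72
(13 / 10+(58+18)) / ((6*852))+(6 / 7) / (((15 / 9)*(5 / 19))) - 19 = -30471137 / 1789200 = -17.03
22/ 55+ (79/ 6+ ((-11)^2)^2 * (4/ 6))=293227/ 30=9774.23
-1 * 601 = -601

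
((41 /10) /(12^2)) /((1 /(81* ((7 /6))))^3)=30755781 /1280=24027.95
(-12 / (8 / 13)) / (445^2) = -39 / 396050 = -0.00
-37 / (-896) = 37 / 896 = 0.04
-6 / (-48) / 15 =1 / 120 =0.01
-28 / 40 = -7 / 10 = -0.70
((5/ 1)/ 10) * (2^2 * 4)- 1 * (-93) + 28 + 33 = 162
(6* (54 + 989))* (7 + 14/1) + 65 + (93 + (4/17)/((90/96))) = 33551944/255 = 131576.25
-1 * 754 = -754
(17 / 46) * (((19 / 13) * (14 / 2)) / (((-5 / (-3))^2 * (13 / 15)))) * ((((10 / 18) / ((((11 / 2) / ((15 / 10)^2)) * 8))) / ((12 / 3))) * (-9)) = -549423 / 5472896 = -0.10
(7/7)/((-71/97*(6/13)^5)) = -65.23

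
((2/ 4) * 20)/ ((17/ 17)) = 10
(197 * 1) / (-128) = -1.54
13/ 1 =13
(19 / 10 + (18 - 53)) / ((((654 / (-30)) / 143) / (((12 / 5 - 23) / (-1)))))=4875299 / 1090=4472.75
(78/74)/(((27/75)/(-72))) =-7800/37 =-210.81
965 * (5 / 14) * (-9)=-43425 / 14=-3101.79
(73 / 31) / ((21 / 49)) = 511 / 93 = 5.49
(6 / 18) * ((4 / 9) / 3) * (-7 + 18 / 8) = -19 / 81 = -0.23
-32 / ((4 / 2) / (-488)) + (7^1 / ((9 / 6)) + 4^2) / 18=210847 / 27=7809.15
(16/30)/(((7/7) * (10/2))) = 8/75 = 0.11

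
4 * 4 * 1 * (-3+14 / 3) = 80 / 3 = 26.67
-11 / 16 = -0.69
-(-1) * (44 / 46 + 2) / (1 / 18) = 1224 / 23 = 53.22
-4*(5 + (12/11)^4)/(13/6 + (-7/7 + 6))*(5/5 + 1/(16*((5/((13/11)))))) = -251667939/69251930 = -3.63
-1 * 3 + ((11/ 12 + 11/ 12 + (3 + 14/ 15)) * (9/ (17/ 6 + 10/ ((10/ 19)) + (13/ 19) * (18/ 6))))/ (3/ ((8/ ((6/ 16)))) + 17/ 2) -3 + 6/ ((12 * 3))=-252158453/ 45174570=-5.58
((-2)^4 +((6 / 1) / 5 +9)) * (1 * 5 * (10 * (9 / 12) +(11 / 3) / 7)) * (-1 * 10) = -220735 / 21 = -10511.19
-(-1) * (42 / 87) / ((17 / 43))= 602 / 493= 1.22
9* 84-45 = 711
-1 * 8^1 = -8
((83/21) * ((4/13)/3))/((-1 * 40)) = -83/8190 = -0.01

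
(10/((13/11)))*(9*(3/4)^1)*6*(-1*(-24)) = 106920/13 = 8224.62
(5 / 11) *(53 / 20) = 53 / 44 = 1.20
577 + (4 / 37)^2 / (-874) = 345191973 / 598253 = 577.00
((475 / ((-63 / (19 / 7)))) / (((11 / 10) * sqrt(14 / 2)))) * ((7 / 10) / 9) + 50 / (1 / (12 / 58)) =300 / 29 - 9025 * sqrt(7) / 43659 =9.80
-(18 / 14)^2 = -81 / 49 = -1.65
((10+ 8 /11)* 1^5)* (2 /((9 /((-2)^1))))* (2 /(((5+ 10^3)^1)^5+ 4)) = -944 /101499874059684771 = -0.00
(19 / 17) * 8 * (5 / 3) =14.90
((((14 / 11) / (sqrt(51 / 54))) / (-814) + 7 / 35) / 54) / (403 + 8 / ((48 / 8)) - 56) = 1 / 94050 - 7 * sqrt(34) / 477203430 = 0.00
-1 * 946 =-946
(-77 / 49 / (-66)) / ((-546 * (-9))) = 1 / 206388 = 0.00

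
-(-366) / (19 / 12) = 4392 / 19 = 231.16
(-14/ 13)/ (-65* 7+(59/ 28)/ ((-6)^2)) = 14112/ 5961553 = 0.00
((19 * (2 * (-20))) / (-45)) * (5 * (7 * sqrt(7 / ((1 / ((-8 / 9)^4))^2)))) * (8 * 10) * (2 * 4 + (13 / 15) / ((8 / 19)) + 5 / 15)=811677.01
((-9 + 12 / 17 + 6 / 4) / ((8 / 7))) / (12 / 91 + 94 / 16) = -147147 / 148682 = -0.99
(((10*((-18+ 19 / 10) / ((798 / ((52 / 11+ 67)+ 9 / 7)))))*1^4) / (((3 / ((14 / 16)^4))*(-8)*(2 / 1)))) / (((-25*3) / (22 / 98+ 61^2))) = -152818141 / 17121280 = -8.93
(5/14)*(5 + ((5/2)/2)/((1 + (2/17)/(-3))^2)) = 305125/134456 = 2.27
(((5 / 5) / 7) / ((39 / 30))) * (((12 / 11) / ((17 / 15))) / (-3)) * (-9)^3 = 437400 / 17017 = 25.70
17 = 17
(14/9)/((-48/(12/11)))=-7/198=-0.04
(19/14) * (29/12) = 551/168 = 3.28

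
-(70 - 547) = 477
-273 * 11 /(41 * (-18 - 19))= 1.98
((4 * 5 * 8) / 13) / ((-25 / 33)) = -1056 / 65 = -16.25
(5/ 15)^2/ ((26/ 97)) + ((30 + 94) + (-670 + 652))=24901/ 234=106.41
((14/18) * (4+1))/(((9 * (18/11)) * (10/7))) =539/2916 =0.18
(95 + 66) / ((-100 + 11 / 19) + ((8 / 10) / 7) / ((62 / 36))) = -3319015 / 2048197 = -1.62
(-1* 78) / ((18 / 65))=-845 / 3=-281.67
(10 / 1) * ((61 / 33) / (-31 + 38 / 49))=-29890 / 48873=-0.61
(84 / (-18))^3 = -2744 / 27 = -101.63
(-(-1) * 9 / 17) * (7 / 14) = 9 / 34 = 0.26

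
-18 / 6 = -3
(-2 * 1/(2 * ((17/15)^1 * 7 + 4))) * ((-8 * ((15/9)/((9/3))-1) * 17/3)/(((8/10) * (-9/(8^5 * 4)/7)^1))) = 3119513600/14499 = 215153.71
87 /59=1.47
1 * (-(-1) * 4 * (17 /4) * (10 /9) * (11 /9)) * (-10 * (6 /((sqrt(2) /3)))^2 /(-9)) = 37400 /9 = 4155.56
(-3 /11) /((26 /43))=-129 /286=-0.45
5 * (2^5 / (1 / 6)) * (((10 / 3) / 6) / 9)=1600 / 27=59.26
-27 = -27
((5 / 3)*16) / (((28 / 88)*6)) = 13.97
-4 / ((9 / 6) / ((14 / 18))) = -56 / 27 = -2.07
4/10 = 2/5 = 0.40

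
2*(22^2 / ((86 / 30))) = 337.67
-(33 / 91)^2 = -1089 / 8281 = -0.13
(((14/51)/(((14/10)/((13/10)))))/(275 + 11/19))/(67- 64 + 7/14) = 247/934626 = 0.00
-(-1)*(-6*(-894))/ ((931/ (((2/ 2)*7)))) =40.33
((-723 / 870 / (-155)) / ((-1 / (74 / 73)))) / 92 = -8917 / 150942100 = -0.00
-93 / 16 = -5.81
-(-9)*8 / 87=24 / 29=0.83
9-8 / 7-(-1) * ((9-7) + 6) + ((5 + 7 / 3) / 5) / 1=1819 / 105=17.32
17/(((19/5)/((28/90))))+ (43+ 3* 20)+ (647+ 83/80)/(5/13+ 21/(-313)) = 1995651943/930240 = 2145.31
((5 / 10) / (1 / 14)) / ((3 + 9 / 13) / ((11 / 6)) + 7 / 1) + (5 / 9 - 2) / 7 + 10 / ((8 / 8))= 858376 / 81207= 10.57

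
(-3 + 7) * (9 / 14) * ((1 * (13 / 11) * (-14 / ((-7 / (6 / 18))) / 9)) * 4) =208 / 231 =0.90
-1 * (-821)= 821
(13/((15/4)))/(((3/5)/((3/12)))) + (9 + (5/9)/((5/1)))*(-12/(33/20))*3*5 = -98257/99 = -992.49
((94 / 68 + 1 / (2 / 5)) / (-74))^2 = 1089 / 395641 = 0.00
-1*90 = -90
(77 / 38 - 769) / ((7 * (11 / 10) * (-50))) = 5829 / 2926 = 1.99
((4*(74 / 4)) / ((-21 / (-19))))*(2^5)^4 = 1474297856 / 21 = 70204659.81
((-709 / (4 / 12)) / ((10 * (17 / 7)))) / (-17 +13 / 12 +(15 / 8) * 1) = 178668 / 28645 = 6.24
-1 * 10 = -10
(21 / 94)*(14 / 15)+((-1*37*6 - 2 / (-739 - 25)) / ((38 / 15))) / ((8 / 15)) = -4478268353 / 27290080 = -164.10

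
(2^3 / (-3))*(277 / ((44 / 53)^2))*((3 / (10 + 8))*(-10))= 3890465 / 2178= 1786.26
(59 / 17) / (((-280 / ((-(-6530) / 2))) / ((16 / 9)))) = -77054 / 1071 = -71.95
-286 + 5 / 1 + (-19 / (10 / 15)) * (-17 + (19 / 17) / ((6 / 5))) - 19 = 10741 / 68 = 157.96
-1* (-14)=14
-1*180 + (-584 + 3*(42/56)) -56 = -3271/4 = -817.75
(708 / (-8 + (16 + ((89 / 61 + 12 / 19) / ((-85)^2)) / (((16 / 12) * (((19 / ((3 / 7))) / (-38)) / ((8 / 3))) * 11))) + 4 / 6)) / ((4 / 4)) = 11606052150 / 142069579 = 81.69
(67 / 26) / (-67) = -1 / 26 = -0.04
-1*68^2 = -4624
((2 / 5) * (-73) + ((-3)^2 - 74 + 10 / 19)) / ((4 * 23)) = -1.02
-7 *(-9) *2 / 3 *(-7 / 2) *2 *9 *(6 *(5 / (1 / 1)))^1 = -79380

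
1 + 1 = 2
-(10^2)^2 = -10000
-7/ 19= -0.37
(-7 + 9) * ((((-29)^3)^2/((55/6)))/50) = 3568939926/1375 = 2595592.67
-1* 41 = -41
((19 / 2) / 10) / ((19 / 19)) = 19 / 20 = 0.95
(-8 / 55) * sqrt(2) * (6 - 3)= -24 * sqrt(2) / 55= -0.62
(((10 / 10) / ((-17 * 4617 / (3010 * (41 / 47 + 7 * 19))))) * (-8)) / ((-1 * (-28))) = 5411120 / 3688983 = 1.47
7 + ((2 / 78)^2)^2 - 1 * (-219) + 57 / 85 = 44573067832 / 196642485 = 226.67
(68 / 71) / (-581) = -68 / 41251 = -0.00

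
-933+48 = -885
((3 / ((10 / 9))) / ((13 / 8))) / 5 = 108 / 325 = 0.33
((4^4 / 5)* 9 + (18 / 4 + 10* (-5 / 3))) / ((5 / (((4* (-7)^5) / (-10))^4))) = 8591392896796479371672 / 46875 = 183283048464991559.93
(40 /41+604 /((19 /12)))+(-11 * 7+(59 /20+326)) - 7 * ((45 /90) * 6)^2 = 8902401 /15580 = 571.40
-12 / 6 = -2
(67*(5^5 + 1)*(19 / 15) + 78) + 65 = 1327181 / 5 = 265436.20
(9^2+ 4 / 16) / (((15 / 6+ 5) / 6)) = 65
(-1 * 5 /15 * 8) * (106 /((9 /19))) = -16112 /27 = -596.74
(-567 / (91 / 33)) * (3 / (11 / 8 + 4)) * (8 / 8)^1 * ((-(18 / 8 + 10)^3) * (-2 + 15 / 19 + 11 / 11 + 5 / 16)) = 29246247261 / 1359488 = 21512.69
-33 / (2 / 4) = -66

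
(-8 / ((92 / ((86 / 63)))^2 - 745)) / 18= -7396 / 63188091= -0.00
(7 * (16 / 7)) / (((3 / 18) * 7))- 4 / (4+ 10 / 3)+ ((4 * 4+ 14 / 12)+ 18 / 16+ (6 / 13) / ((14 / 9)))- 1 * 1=738911 / 24024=30.76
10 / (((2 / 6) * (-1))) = -30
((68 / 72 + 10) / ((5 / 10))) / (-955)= -0.02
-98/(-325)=98/325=0.30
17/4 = 4.25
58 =58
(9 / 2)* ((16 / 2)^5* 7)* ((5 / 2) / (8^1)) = 322560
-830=-830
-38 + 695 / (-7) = -961 / 7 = -137.29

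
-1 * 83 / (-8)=83 / 8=10.38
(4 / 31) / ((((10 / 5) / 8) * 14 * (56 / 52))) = 52 / 1519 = 0.03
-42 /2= -21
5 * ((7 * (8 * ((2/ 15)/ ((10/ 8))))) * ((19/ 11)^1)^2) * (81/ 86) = 2183328/ 26015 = 83.93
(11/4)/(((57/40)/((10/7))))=1100/399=2.76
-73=-73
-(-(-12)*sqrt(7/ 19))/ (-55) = 0.13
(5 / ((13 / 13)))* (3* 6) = 90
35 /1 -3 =32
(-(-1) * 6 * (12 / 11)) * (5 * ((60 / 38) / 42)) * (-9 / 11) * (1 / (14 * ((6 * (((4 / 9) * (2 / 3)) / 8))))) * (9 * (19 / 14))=-164025 / 41503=-3.95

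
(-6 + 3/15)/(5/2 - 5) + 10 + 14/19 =13.06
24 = 24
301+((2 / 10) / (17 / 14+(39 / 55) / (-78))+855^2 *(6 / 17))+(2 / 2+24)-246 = 2035805949 / 7888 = 258088.99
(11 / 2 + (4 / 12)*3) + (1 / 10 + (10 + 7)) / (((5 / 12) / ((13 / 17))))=32201 / 850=37.88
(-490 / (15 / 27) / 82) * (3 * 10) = -13230 / 41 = -322.68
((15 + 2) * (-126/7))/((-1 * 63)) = 34/7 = 4.86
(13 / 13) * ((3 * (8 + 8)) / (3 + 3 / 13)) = 104 / 7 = 14.86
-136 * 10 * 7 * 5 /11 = -47600 /11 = -4327.27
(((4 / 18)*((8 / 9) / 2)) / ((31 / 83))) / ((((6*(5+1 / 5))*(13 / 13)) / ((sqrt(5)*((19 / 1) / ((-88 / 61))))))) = -480985*sqrt(5) / 4308876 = -0.25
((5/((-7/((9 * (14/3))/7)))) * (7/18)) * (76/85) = -76/51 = -1.49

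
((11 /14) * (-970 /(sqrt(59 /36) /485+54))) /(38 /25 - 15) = 60989373225000 /58250738737219 - 388121250 * sqrt(59) /58250738737219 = 1.05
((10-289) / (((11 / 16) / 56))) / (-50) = 124992 / 275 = 454.52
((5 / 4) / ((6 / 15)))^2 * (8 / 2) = 625 / 16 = 39.06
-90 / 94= -45 / 47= -0.96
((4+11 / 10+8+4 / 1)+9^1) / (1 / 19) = 4959 / 10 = 495.90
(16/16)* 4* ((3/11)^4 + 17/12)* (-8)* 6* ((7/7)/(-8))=499738/14641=34.13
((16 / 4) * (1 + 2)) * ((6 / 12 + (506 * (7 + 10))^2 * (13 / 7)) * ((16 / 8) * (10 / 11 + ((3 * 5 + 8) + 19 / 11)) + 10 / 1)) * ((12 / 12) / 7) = 7780067642484 / 539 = 14434262787.54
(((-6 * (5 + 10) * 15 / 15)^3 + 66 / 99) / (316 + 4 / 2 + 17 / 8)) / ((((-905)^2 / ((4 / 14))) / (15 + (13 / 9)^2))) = -0.01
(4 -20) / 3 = -16 / 3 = -5.33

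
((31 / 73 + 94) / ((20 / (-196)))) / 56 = -48251 / 2920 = -16.52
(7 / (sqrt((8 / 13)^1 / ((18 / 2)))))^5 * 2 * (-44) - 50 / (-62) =25 / 31 - 7592343759 * sqrt(26) / 32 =-1209797154.85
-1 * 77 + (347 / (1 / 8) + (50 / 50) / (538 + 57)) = 1605906 / 595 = 2699.00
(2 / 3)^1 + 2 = 8 / 3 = 2.67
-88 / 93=-0.95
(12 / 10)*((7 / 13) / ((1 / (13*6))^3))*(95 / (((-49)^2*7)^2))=4161456 / 40353607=0.10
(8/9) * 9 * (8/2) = 32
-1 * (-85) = 85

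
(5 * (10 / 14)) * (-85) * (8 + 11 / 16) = -295375 / 112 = -2637.28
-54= -54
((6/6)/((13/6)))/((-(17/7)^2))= -294/3757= -0.08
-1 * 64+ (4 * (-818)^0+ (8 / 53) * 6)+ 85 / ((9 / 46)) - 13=172841 / 477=362.35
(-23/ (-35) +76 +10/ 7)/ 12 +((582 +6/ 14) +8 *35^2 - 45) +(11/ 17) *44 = 24686327/ 2380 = 10372.41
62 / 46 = 31 / 23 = 1.35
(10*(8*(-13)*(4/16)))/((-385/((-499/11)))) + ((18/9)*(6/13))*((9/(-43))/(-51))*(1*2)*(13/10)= -94809448/3095785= -30.63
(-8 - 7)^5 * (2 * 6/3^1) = -3037500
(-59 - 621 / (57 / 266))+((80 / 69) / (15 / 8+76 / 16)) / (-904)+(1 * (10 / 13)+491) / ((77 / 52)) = -83523037357 / 31819557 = -2624.90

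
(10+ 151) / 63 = 23 / 9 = 2.56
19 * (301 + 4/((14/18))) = 40717/7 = 5816.71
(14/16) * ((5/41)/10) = 7/656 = 0.01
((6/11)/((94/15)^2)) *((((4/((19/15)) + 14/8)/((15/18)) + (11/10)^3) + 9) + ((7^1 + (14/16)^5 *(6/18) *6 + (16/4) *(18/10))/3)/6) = 35860638963/151283630080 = 0.24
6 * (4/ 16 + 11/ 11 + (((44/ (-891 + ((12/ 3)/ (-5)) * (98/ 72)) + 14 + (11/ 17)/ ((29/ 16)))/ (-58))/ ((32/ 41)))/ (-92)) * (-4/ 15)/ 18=-1058949754813/ 9504425998080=-0.11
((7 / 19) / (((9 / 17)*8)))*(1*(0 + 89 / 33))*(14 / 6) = 0.55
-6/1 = -6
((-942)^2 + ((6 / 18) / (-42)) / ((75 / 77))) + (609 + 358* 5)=1201180039 / 1350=889762.99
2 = 2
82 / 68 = 41 / 34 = 1.21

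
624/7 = 89.14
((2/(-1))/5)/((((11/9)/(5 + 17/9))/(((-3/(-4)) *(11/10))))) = -93/50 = -1.86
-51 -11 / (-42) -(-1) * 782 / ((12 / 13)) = 5575 / 7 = 796.43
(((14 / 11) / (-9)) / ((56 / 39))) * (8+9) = -221 / 132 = -1.67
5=5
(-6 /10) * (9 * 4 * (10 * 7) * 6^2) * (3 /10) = -81648 /5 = -16329.60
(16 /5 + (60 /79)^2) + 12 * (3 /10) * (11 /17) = 647854 /106097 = 6.11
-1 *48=-48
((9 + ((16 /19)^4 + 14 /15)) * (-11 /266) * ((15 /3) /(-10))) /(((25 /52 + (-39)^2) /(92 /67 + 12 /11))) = 481623715352 /1378167225441405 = 0.00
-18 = -18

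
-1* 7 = -7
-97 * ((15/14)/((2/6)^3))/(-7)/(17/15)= 589275/1666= 353.71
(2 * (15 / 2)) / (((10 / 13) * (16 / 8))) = 9.75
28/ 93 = 0.30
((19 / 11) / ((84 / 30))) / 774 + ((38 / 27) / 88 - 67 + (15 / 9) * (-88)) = -19099658 / 89397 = -213.65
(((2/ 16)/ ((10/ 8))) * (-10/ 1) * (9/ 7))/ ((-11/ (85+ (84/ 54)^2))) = 7081/ 693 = 10.22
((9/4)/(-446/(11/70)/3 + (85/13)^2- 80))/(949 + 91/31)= -119691/49793948200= -0.00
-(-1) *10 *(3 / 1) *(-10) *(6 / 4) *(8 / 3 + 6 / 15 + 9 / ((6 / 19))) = -14205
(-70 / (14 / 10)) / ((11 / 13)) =-650 / 11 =-59.09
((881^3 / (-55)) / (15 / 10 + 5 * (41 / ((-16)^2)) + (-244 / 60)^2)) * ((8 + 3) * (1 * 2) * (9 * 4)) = -567169281239040 / 1085101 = -522688008.99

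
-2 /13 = -0.15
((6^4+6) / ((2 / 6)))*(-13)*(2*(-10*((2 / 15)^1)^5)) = 722176 / 16875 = 42.80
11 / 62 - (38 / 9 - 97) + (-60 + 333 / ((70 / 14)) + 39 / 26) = 140972 / 1395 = 101.06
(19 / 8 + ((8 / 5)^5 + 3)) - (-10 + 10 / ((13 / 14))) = 4904747 / 325000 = 15.09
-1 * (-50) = 50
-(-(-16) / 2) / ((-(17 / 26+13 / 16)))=1664 / 305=5.46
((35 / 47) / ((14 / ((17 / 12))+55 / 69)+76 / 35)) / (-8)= -1436925 / 198374968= -0.01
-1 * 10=-10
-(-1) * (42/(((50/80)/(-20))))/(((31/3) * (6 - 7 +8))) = -576/31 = -18.58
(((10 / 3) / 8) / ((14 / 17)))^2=7225 / 28224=0.26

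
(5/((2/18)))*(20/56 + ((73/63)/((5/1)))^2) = 81533/4410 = 18.49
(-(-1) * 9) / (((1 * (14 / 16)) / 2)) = 144 / 7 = 20.57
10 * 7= 70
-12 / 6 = -2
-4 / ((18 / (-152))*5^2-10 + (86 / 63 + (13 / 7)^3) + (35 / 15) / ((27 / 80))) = -8446032 / 3638933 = -2.32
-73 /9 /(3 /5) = -365 /27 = -13.52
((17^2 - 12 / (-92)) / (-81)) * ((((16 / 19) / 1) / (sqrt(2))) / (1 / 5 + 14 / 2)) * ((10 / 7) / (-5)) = 1000 * sqrt(2) / 16767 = 0.08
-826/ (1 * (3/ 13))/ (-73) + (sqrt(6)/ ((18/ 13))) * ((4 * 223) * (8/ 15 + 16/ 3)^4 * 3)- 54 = -1088/ 219 + 347703369728 * sqrt(6)/ 151875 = 5607868.86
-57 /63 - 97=-2056 /21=-97.90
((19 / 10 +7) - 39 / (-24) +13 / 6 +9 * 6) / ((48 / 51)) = 136051 / 1920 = 70.86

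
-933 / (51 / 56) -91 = -18963 / 17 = -1115.47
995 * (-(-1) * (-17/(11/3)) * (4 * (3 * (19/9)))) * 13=-16712020/11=-1519274.55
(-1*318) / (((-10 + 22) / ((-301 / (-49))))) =-2279 / 14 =-162.79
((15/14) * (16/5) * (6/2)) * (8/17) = 576/119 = 4.84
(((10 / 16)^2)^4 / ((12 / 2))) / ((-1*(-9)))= 390625 / 905969664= 0.00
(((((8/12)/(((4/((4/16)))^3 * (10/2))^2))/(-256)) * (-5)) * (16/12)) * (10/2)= 1/4831838208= 0.00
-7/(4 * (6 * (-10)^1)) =7/240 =0.03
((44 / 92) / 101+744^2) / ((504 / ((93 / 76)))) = 5694541187 / 4237152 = 1343.95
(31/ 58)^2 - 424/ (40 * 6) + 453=22783649/ 50460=451.52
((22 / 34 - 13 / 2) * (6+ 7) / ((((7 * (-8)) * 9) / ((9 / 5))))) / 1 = 2587 / 9520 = 0.27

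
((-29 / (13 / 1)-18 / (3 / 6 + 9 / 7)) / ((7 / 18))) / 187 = -72018 / 425425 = -0.17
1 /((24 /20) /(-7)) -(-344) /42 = 33 /14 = 2.36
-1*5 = -5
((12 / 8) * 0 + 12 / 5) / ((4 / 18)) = 54 / 5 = 10.80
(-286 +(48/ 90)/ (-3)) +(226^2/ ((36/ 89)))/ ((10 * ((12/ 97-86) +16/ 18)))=-2903053657/ 6677460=-434.75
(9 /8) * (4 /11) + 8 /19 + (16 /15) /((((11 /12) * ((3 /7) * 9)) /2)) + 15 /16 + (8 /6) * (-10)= -4948831 /451440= -10.96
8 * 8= 64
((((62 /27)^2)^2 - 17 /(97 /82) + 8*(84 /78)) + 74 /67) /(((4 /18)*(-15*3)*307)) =-103956686698 /13784255720469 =-0.01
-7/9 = -0.78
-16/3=-5.33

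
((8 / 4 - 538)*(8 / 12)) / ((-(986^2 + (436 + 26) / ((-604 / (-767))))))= 323744 / 881341107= 0.00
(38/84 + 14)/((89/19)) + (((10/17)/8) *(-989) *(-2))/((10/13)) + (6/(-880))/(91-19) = 7163740603/37280320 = 192.16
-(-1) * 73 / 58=73 / 58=1.26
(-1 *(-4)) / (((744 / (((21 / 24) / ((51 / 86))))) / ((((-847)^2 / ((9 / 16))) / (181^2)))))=431880218 / 1398468807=0.31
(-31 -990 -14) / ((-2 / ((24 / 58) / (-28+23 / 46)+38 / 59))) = 6126579 / 18821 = 325.52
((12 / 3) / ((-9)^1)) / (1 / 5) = -20 / 9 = -2.22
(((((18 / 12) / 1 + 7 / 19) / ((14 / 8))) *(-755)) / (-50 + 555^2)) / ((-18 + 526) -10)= -10721 / 2039841615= -0.00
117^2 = 13689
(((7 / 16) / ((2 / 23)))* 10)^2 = 648025 / 256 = 2531.35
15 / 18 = 5 / 6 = 0.83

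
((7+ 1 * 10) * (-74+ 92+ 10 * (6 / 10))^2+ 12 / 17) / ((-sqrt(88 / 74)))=-83238 * sqrt(407) / 187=-8980.02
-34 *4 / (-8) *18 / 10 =153 / 5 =30.60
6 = 6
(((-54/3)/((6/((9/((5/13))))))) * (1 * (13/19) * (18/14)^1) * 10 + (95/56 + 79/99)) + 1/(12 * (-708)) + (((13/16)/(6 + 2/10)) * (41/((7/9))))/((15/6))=-26214170877/42813232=-612.29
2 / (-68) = -1 / 34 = -0.03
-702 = -702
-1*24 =-24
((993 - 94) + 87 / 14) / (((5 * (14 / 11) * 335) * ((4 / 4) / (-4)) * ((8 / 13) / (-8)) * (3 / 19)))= 34432541 / 246225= 139.84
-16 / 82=-8 / 41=-0.20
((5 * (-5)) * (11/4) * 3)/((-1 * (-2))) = -825/8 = -103.12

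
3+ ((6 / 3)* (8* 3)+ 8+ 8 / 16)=119 / 2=59.50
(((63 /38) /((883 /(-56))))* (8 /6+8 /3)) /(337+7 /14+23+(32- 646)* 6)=14112 /111516719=0.00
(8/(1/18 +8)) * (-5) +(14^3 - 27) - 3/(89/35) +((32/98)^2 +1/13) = 218403283057/80560753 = 2711.04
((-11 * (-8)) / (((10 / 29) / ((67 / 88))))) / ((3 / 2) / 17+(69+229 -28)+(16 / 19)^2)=11924191 / 16618835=0.72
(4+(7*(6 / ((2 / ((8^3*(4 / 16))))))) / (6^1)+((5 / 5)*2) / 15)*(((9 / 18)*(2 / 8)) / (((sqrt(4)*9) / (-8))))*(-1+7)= -6782 / 45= -150.71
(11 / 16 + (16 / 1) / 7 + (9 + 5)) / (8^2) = 1901 / 7168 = 0.27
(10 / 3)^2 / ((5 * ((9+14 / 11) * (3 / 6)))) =440 / 1017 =0.43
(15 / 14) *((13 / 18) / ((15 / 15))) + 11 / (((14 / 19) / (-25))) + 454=6851 / 84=81.56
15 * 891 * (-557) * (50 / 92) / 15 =-12407175 / 46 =-269721.20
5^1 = 5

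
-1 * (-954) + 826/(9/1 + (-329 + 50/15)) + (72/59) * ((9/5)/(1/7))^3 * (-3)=-892879143/140125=-6372.02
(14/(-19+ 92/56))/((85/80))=-3136/4131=-0.76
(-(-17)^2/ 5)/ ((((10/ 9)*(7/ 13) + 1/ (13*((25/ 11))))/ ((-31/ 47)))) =5241015/ 86903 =60.31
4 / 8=1 / 2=0.50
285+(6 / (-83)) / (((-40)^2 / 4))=4730997 / 16600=285.00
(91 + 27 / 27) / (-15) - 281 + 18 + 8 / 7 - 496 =-80219 / 105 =-763.99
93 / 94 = 0.99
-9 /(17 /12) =-108 /17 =-6.35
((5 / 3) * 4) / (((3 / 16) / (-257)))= -82240 / 9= -9137.78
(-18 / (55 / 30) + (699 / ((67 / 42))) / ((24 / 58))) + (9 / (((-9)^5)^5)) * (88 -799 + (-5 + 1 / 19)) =2343658146095345032912910589127 / 2233939004810891511233288166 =1049.11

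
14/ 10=7/ 5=1.40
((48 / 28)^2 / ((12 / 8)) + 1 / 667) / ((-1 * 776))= -64081 / 25362008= -0.00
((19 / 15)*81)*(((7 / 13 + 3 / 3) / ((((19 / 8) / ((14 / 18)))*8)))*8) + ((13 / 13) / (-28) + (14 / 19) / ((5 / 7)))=1821957 / 34580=52.69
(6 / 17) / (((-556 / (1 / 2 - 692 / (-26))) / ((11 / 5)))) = -4653 / 122876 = -0.04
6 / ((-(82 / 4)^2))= -24 / 1681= -0.01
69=69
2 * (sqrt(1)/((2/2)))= 2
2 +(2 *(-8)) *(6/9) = -26/3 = -8.67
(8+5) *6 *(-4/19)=-16.42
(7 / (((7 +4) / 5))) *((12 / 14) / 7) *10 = 300 / 77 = 3.90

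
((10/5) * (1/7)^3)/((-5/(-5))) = 2/343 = 0.01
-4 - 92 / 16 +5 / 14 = -263 / 28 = -9.39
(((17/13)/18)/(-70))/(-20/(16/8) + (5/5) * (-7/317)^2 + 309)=-1708313/492157738800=-0.00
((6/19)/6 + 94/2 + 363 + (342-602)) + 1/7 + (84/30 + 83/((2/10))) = 377717/665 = 568.00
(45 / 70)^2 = 81 / 196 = 0.41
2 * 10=20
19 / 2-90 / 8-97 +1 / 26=-5133 / 52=-98.71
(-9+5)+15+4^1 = 15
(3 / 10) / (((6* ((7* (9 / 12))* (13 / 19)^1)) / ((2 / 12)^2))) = 19 / 49140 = 0.00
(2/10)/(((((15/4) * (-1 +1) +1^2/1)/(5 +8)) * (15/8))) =104/75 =1.39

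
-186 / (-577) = 186 / 577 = 0.32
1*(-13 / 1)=-13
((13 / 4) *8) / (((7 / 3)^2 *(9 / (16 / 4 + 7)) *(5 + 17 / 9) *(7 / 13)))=16731 / 10633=1.57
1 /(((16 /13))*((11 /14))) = 91 /88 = 1.03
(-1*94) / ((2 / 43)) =-2021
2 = 2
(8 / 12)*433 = 866 / 3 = 288.67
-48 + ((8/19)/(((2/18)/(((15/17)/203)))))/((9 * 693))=-727029032/15146439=-48.00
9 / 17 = 0.53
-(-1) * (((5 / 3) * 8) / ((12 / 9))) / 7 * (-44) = -440 / 7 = -62.86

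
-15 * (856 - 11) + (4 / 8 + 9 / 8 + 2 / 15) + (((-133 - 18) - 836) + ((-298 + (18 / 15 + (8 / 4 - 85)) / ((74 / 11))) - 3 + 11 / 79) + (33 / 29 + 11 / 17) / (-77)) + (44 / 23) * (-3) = -389188244063167 / 27840873480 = -13979.02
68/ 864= 17/ 216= 0.08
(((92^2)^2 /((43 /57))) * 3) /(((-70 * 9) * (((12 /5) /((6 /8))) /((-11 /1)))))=1554465.62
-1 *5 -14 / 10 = -32 / 5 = -6.40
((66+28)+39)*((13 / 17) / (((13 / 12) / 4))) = 6384 / 17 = 375.53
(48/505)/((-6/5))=-8/101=-0.08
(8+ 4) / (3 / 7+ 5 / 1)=42 / 19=2.21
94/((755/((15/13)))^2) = 846/3853369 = 0.00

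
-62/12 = -31/6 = -5.17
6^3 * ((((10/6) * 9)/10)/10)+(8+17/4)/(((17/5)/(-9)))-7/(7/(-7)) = 2371/340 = 6.97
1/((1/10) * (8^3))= 5/256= 0.02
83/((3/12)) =332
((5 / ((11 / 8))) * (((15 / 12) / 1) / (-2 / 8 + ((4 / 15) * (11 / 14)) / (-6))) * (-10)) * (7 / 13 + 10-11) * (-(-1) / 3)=-24.54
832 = 832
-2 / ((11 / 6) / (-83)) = 996 / 11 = 90.55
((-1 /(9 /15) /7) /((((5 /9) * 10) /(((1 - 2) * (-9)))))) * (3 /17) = -81 /1190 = -0.07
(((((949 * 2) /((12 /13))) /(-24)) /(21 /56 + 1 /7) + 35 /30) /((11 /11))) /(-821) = 42875 /214281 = 0.20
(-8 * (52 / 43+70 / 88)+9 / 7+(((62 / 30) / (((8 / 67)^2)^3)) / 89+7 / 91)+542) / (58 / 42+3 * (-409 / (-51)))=2186963616066107269 / 6514572528189440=335.70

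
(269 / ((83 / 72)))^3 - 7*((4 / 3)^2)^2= 588489328684288 / 46314747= 12706305.59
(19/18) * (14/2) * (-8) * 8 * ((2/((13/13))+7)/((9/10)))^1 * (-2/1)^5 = 1361920/9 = 151324.44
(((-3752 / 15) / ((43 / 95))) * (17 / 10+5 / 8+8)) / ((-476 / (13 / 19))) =359723 / 43860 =8.20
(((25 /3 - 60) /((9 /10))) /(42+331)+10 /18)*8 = 32360 /10071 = 3.21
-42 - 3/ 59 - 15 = -3366/ 59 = -57.05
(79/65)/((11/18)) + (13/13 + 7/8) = 3.86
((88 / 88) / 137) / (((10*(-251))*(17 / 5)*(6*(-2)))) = 1 / 14029896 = 0.00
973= 973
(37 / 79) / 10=37 / 790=0.05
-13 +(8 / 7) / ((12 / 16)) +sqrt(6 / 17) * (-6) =-241 / 21 - 6 * sqrt(102) / 17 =-15.04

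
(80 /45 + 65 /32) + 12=4553 /288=15.81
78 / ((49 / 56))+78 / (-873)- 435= -704693 / 2037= -345.95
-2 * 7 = -14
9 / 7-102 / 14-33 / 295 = -1803 / 295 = -6.11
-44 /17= -2.59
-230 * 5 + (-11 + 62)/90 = -34483/30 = -1149.43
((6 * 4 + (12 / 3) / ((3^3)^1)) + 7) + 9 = 1084 / 27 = 40.15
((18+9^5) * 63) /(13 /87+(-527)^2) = 323746227 /24162436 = 13.40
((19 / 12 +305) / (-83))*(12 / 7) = -3679 / 581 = -6.33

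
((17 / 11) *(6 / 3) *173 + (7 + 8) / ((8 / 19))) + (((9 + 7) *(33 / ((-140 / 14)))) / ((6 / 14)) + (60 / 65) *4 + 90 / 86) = 111147133 / 245960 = 451.89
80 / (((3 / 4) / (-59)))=-18880 / 3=-6293.33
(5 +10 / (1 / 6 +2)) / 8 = 125 / 104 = 1.20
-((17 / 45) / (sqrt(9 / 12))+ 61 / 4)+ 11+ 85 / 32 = -2.03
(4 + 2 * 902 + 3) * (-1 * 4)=-7244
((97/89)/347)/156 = 97/4817748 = 0.00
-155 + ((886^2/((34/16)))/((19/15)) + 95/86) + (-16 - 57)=8094856021/27778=291412.49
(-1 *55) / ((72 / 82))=-2255 / 36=-62.64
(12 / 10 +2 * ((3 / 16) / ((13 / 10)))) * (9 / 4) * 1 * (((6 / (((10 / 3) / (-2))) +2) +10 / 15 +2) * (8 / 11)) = 9288 / 3575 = 2.60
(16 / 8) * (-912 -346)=-2516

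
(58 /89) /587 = 0.00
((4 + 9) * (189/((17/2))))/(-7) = -702/17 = -41.29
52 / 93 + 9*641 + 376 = 571537 / 93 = 6145.56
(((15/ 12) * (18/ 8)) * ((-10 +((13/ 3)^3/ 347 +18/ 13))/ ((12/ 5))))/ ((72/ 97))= -2475359975/ 187080192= -13.23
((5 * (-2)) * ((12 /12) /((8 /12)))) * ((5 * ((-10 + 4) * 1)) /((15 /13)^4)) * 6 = 114244 /75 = 1523.25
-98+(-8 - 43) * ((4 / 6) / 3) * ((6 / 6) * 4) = -430 / 3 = -143.33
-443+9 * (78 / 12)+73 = -623 / 2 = -311.50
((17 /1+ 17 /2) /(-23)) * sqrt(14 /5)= -51 * sqrt(70) /230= -1.86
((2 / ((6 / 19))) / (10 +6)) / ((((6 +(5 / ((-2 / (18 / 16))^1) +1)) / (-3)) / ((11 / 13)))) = -0.24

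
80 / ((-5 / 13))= -208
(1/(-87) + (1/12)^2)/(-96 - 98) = 19/810144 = 0.00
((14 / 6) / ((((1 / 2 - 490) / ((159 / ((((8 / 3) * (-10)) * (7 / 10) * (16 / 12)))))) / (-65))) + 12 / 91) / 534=-877829 / 253725472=-0.00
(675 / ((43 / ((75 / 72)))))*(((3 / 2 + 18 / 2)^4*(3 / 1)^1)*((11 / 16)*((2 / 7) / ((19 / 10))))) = 25786096875 / 418304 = 61644.39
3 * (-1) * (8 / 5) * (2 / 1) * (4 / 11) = -192 / 55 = -3.49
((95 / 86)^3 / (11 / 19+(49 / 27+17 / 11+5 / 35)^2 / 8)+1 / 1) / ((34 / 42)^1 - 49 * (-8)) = 3796338771517278 / 910427204001973457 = 0.00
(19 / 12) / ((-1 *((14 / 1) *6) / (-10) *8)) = 95 / 4032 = 0.02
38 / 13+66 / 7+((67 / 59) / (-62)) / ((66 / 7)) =271322393 / 21969948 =12.35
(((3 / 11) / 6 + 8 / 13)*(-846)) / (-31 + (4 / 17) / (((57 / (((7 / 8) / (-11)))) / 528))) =25822881 / 1439867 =17.93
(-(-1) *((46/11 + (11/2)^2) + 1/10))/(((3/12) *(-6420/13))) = -923/3300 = -0.28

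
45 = 45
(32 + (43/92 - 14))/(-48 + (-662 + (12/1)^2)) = -1699/52072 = -0.03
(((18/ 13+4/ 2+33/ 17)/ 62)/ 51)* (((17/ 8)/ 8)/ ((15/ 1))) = 1177/ 39461760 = 0.00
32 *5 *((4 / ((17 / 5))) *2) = 6400 / 17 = 376.47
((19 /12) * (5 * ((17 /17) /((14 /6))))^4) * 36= 2885625 /2401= 1201.84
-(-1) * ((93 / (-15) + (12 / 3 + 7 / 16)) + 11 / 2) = 299 / 80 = 3.74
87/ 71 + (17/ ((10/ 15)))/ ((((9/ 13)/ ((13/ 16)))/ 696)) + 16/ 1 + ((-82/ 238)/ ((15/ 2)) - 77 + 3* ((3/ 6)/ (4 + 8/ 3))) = 21057937217/ 1013880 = 20769.65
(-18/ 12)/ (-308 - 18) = 3/ 652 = 0.00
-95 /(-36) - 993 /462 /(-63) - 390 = -835077 /2156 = -387.33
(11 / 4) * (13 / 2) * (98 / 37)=7007 / 148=47.34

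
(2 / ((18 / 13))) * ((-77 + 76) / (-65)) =1 / 45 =0.02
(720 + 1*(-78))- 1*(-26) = 668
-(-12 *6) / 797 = 72 / 797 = 0.09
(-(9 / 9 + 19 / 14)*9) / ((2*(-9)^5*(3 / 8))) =22 / 45927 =0.00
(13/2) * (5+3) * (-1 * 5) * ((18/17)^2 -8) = 516880/289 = 1788.51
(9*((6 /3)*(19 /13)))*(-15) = -5130 /13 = -394.62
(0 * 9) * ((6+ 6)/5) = 0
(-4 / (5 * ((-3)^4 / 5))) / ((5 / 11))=-44 / 405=-0.11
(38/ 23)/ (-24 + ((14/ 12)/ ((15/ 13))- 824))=-3420/ 1753267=-0.00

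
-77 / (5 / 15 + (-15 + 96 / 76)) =4389 / 764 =5.74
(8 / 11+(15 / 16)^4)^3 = 1263785953496597747 / 374643194001883136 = 3.37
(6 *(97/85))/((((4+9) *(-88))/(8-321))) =91083/48620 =1.87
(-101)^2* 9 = 91809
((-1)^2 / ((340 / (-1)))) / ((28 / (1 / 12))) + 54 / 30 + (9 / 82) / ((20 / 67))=10153039 / 4683840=2.17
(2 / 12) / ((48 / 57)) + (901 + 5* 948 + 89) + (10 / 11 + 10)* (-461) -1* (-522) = 1291601 / 1056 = 1223.11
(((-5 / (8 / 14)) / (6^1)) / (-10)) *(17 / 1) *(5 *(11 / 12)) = 11.36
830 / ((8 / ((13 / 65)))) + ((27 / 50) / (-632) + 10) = 971673 / 31600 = 30.75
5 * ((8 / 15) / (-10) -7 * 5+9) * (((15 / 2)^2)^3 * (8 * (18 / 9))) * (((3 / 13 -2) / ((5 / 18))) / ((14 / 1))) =30715048125 / 182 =168764000.69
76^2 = 5776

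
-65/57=-1.14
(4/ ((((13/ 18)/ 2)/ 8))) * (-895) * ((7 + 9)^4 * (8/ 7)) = -540561899520/ 91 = -5940240654.07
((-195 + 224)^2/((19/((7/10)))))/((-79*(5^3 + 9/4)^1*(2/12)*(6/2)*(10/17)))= -200158/19100225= -0.01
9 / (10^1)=9 / 10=0.90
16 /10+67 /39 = 647 /195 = 3.32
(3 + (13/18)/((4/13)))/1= 385/72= 5.35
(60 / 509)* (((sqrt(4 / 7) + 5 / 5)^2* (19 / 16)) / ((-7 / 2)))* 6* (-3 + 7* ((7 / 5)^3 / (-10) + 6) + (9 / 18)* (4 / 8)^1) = -175540563 / 12470500 - 15958233* sqrt(7) / 3117625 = -27.62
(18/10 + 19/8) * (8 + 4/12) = 835/24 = 34.79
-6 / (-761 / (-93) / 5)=-3.67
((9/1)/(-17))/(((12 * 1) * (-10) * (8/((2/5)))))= 3/13600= 0.00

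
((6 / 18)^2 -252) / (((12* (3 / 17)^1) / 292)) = -34732.68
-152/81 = -1.88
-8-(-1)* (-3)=-11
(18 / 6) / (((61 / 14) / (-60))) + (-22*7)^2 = 1444156 / 61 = 23674.69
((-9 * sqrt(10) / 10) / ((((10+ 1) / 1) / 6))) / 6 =-0.26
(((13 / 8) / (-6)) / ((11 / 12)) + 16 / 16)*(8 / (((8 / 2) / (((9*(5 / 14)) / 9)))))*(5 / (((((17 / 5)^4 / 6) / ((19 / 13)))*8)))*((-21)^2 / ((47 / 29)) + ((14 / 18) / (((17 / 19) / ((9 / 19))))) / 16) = 1247419171875 / 222088352512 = 5.62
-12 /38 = -6 /19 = -0.32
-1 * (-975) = 975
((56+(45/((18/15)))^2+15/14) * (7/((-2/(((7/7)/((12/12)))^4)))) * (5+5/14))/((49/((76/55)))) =-11677305/15092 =-773.74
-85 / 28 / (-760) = 17 / 4256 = 0.00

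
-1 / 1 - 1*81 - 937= -1019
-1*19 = -19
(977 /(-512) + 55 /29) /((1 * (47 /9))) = -1557 /697856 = -0.00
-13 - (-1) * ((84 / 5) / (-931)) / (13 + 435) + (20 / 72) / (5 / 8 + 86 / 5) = -6205767331 / 477938160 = -12.98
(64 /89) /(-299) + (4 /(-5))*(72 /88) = -961516 /1463605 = -0.66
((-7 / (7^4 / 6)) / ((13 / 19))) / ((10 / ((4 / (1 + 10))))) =-228 / 245245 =-0.00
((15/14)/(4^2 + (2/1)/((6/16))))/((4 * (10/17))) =153/7168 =0.02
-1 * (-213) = 213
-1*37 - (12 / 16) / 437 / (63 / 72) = -113189 / 3059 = -37.00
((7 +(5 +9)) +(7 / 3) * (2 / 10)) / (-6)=-161 / 45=-3.58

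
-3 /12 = -1 /4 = -0.25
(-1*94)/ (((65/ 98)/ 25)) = -46060/ 13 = -3543.08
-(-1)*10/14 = 0.71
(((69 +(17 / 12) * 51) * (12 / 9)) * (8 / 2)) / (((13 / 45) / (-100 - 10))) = -3729000 / 13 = -286846.15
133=133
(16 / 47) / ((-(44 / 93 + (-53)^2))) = -1488 / 12280207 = -0.00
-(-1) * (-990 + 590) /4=-100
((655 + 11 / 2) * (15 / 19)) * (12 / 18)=6605 / 19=347.63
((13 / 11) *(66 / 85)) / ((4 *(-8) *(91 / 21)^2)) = -27 / 17680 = -0.00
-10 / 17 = -0.59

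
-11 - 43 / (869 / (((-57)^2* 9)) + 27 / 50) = -72030677 / 832957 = -86.48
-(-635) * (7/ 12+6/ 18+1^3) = 14605/ 12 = 1217.08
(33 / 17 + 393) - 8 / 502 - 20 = 1599806 / 4267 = 374.93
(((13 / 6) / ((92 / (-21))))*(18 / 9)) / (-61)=91 / 5612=0.02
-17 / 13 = -1.31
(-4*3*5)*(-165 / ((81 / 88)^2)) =8518400 / 729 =11685.05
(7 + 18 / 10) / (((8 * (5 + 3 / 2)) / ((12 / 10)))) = 66 / 325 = 0.20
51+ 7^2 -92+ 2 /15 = 122 /15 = 8.13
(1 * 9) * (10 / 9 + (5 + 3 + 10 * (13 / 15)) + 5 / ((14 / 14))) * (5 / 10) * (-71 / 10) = -2911 / 4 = -727.75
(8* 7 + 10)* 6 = 396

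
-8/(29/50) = -400/29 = -13.79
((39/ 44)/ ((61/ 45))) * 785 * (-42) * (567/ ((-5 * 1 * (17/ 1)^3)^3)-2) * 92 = 143473439965836958614/ 36169302331585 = 3966718.48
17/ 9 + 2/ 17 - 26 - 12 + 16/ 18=-5371/ 153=-35.10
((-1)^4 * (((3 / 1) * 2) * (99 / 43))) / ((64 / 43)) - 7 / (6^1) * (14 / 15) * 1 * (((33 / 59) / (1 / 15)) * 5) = -68717 / 1888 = -36.40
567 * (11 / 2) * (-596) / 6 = -309771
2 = 2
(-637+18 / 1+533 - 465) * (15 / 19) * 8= -3480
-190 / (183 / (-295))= 56050 / 183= 306.28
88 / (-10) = -44 / 5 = -8.80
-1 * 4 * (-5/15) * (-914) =-3656/3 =-1218.67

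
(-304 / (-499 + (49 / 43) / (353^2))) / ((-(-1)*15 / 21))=712638871 / 835542270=0.85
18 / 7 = 2.57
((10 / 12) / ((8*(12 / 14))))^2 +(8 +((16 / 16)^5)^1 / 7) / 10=2406779 / 2903040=0.83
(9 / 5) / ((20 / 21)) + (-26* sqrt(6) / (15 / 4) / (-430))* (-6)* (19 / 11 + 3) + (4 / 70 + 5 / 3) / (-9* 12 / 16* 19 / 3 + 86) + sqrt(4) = 1427717 / 363300 -5408* sqrt(6) / 11825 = 2.81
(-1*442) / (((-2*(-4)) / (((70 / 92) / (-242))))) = 7735 / 44528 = 0.17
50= 50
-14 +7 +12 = 5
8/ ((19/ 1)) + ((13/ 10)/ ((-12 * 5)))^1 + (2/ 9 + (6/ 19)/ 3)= 0.73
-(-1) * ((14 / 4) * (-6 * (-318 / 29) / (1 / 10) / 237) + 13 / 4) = 118823 / 9164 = 12.97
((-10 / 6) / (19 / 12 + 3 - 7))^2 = 400 / 841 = 0.48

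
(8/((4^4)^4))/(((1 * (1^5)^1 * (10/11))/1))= 11/5368709120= 0.00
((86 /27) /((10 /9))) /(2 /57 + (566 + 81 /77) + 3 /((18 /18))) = 62909 /12510560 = 0.01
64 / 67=0.96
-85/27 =-3.15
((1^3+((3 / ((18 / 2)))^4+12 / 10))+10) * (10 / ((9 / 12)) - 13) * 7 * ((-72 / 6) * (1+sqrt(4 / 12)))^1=-138488 / 405 - 138488 * sqrt(3) / 1215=-539.37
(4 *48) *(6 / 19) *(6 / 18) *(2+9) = 4224 / 19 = 222.32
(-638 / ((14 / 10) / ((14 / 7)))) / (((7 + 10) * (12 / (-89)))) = 141955 / 357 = 397.63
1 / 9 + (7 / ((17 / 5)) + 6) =1250 / 153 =8.17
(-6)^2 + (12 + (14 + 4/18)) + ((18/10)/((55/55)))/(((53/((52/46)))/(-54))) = 3299476/54855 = 60.15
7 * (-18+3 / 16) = -124.69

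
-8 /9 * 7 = -56 /9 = -6.22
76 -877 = -801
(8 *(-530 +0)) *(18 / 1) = -76320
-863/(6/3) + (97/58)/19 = -237708/551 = -431.41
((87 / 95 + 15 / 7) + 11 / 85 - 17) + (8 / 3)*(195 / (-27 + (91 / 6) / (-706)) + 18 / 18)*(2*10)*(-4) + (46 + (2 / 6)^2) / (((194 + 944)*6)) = 1312.38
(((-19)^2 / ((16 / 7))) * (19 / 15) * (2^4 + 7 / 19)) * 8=785897 / 30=26196.57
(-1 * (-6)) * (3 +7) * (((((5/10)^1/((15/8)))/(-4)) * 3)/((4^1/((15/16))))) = -45/16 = -2.81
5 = 5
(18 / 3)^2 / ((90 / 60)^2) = 16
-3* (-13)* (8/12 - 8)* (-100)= 28600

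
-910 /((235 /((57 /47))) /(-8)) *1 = 82992 /2209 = 37.57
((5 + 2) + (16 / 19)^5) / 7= 18381269 / 17332693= 1.06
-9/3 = -3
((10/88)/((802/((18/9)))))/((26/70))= 175/229372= 0.00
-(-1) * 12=12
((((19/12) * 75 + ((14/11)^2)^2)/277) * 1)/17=0.03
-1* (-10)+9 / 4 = 49 / 4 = 12.25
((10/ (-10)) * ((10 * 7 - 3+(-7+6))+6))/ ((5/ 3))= -216/ 5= -43.20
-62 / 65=-0.95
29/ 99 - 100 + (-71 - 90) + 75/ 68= -1747655/ 6732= -259.60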